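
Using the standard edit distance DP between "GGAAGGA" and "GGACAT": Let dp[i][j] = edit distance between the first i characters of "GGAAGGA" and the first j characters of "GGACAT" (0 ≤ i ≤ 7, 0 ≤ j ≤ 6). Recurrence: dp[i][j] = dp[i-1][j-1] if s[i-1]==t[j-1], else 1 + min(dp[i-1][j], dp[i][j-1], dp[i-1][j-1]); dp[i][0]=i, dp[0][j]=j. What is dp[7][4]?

4

   ''  G  G  A  C  A  T
''  0  1  2  3  4  5  6
 G  1  0  1  2  3  4  5
 G  2  1  0  1  2  3  4
 A  3  2  1  0  1  2  3
 A  4  3  2  1  1  1  2
 G  5  4  3  2  2  2  2
 G  6  5  4  3  3  3  3
 A  7  6  5  4  4  3  4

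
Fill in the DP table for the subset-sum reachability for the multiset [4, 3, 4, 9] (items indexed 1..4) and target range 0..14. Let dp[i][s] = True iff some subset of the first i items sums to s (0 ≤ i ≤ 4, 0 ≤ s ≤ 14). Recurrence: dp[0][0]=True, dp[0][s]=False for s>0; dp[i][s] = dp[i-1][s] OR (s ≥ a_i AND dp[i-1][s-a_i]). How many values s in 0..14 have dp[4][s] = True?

9

i\s   0   1   2   3   4   5   6   7   8   9  10  11  12  13  14
  0   T   F   F   F   F   F   F   F   F   F   F   F   F   F   F
  1   T   F   F   F   T   F   F   F   F   F   F   F   F   F   F
  2   T   F   F   T   T   F   F   T   F   F   F   F   F   F   F
  3   T   F   F   T   T   F   F   T   T   F   F   T   F   F   F
  4   T   F   F   T   T   F   F   T   T   T   F   T   T   T   F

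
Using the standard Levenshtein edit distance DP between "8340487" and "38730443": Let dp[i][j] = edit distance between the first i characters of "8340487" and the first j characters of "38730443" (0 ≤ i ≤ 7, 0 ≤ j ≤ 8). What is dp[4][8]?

   ''  3  8  7  3  0  4  4  3
''  0  1  2  3  4  5  6  7  8
 8  1  1  1  2  3  4  5  6  7
 3  2  1  2  2  2  3  4  5  6
 4  3  2  2  3  3  3  3  4  5
 0  4  3  3  3  4  3  4  4  5
 4  5  4  4  4  4  4  3  4  5
 8  6  5  4  5  5  5  4  4  5
 7  7  6  5  4  5  6  5  5  5

5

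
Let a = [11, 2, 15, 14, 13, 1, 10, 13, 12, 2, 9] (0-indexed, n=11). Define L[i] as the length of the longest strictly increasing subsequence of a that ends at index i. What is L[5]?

   i    0    1    2    3    4    5    6    7    8    9   10
a[i]   11    2   15   14   13    1   10   13   12    2    9
L[i]    1    1    2    2    2    1    2    3    3    2    3

1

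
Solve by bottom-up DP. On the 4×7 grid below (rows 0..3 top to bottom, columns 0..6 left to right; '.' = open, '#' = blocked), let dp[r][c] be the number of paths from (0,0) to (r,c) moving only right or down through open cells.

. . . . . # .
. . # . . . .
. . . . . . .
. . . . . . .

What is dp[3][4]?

r\c   0   1   2   3   4   5   6
  0   1   1   1   1   1   0   0
  1   1   2   0   1   2   2   2
  2   1   3   3   4   6   8  10
  3   1   4   7  11  17  25  35

17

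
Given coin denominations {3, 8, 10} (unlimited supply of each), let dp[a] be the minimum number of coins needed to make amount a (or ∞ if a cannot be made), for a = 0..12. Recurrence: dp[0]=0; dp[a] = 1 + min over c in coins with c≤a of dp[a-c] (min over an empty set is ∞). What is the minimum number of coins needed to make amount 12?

4

 a  0  1  2  3  4  5  6  7  8  9 10 11 12
dp  0  -  -  1  -  -  2  -  1  3  1  2  4
(- denotes ∞ / unreachable)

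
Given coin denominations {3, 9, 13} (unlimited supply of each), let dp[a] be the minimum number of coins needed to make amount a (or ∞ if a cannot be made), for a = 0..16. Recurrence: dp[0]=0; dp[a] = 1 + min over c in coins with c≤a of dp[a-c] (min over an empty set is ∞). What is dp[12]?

2

 a  0  1  2  3  4  5  6  7  8  9 10 11 12 13 14 15 16
dp  0  -  -  1  -  -  2  -  -  1  -  -  2  1  -  3  2
(- denotes ∞ / unreachable)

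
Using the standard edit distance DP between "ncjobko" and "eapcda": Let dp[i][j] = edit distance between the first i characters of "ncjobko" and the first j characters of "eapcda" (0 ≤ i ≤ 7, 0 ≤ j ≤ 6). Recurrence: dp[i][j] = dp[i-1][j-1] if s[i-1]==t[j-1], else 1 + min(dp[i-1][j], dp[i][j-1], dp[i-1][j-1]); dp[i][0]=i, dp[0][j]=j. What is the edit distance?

7

   ''  e  a  p  c  d  a
''  0  1  2  3  4  5  6
 n  1  1  2  3  4  5  6
 c  2  2  2  3  3  4  5
 j  3  3  3  3  4  4  5
 o  4  4  4  4  4  5  5
 b  5  5  5  5  5  5  6
 k  6  6  6  6  6  6  6
 o  7  7  7  7  7  7  7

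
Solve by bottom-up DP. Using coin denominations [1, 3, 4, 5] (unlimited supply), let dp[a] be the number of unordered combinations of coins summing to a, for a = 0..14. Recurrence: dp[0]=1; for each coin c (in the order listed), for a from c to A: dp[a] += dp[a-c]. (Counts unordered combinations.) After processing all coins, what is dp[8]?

8

after  coin     0     1     2     3     4     5     6     7     8     9    10    11    12    13    14
          1     1     1     1     1     1     1     1     1     1     1     1     1     1     1     1
          3     1     1     1     2     2     2     3     3     3     4     4     4     5     5     5
          4     1     1     1     2     3     3     4     5     6     7     8     9    11    12    13
          5     1     1     1     2     3     4     5     6     8    10    12    14    17    20    23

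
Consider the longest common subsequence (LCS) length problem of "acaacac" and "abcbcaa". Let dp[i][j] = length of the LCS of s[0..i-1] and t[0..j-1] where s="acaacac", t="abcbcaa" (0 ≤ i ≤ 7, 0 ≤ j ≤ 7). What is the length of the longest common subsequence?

4

   ''  a  b  c  b  c  a  a
''  0  0  0  0  0  0  0  0
 a  0  1  1  1  1  1  1  1
 c  0  1  1  2  2  2  2  2
 a  0  1  1  2  2  2  3  3
 a  0  1  1  2  2  2  3  4
 c  0  1  1  2  2  3  3  4
 a  0  1  1  2  2  3  4  4
 c  0  1  1  2  2  3  4  4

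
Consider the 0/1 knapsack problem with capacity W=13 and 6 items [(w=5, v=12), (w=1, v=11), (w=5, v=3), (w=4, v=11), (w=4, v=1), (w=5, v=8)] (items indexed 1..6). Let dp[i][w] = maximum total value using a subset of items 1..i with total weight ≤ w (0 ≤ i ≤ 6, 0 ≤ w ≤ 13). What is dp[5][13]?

34

i\w   0   1   2   3   4   5   6   7   8   9  10  11  12  13
  0   0   0   0   0   0   0   0   0   0   0   0   0   0   0
  1   0   0   0   0   0  12  12  12  12  12  12  12  12  12
  2   0  11  11  11  11  12  23  23  23  23  23  23  23  23
  3   0  11  11  11  11  12  23  23  23  23  23  26  26  26
  4   0  11  11  11  11  22  23  23  23  23  34  34  34  34
  5   0  11  11  11  11  22  23  23  23  23  34  34  34  34
  6   0  11  11  11  11  22  23  23  23  23  34  34  34  34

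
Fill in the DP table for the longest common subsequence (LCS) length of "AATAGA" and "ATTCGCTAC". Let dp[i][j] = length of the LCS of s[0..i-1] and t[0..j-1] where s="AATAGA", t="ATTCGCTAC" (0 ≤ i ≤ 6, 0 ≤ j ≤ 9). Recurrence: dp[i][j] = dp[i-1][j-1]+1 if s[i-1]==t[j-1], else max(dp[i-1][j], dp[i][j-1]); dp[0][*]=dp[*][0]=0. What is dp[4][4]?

2

   ''  A  T  T  C  G  C  T  A  C
''  0  0  0  0  0  0  0  0  0  0
 A  0  1  1  1  1  1  1  1  1  1
 A  0  1  1  1  1  1  1  1  2  2
 T  0  1  2  2  2  2  2  2  2  2
 A  0  1  2  2  2  2  2  2  3  3
 G  0  1  2  2  2  3  3  3  3  3
 A  0  1  2  2  2  3  3  3  4  4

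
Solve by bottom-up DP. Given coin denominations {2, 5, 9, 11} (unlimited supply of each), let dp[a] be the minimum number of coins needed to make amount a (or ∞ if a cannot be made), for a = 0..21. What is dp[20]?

2

 a  0  1  2  3  4  5  6  7  8  9 10 11 12 13 14 15 16 17 18 19 20 21
dp  0  -  1  -  2  1  3  2  4  1  2  1  3  2  2  3  2  4  2  3  2  3
(- denotes ∞ / unreachable)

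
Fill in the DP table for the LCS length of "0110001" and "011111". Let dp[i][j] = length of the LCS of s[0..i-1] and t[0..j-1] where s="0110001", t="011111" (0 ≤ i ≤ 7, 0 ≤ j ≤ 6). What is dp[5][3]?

3

   ''  0  1  1  1  1  1
''  0  0  0  0  0  0  0
 0  0  1  1  1  1  1  1
 1  0  1  2  2  2  2  2
 1  0  1  2  3  3  3  3
 0  0  1  2  3  3  3  3
 0  0  1  2  3  3  3  3
 0  0  1  2  3  3  3  3
 1  0  1  2  3  4  4  4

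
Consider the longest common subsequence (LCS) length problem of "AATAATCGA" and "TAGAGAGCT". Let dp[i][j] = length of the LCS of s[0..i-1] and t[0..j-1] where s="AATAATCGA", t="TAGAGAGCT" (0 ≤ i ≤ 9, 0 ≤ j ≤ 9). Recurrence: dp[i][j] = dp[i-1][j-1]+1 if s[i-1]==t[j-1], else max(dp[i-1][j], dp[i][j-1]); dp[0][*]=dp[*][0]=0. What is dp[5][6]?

3

   ''  T  A  G  A  G  A  G  C  T
''  0  0  0  0  0  0  0  0  0  0
 A  0  0  1  1  1  1  1  1  1  1
 A  0  0  1  1  2  2  2  2  2  2
 T  0  1  1  1  2  2  2  2  2  3
 A  0  1  2  2  2  2  3  3  3  3
 A  0  1  2  2  3  3  3  3  3  3
 T  0  1  2  2  3  3  3  3  3  4
 C  0  1  2  2  3  3  3  3  4  4
 G  0  1  2  3  3  4  4  4  4  4
 A  0  1  2  3  4  4  5  5  5  5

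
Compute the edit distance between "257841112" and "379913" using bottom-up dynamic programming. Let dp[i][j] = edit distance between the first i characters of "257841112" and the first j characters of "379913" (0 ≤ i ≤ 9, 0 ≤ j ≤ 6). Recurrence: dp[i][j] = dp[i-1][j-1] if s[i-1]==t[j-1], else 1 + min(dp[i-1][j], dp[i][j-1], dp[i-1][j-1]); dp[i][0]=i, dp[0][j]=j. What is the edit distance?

7

   ''  3  7  9  9  1  3
''  0  1  2  3  4  5  6
 2  1  1  2  3  4  5  6
 5  2  2  2  3  4  5  6
 7  3  3  2  3  4  5  6
 8  4  4  3  3  4  5  6
 4  5  5  4  4  4  5  6
 1  6  6  5  5  5  4  5
 1  7  7  6  6  6  5  5
 1  8  8  7  7  7  6  6
 2  9  9  8  8  8  7  7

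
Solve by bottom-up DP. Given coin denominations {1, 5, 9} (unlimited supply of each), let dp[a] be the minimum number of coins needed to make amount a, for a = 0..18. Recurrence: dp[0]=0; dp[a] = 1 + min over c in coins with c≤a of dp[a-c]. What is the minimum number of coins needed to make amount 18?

2

 a  0  1  2  3  4  5  6  7  8  9 10 11 12 13 14 15 16 17 18
dp  0  1  2  3  4  1  2  3  4  1  2  3  4  5  2  3  4  5  2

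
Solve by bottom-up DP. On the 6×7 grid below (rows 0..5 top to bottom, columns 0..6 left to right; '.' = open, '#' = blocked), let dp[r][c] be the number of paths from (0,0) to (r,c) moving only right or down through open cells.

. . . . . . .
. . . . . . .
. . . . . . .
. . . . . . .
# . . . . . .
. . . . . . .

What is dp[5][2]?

18

r\c   0   1   2   3   4   5   6
  0   1   1   1   1   1   1   1
  1   1   2   3   4   5   6   7
  2   1   3   6  10  15  21  28
  3   1   4  10  20  35  56  84
  4   0   4  14  34  69 125 209
  5   0   4  18  52 121 246 455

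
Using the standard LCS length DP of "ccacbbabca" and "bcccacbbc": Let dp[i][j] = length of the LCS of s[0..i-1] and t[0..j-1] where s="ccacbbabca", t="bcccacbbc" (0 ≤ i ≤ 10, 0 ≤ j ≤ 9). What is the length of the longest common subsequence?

7

   ''  b  c  c  c  a  c  b  b  c
''  0  0  0  0  0  0  0  0  0  0
 c  0  0  1  1  1  1  1  1  1  1
 c  0  0  1  2  2  2  2  2  2  2
 a  0  0  1  2  2  3  3  3  3  3
 c  0  0  1  2  3  3  4  4  4  4
 b  0  1  1  2  3  3  4  5  5  5
 b  0  1  1  2  3  3  4  5  6  6
 a  0  1  1  2  3  4  4  5  6  6
 b  0  1  1  2  3  4  4  5  6  6
 c  0  1  2  2  3  4  5  5  6  7
 a  0  1  2  2  3  4  5  5  6  7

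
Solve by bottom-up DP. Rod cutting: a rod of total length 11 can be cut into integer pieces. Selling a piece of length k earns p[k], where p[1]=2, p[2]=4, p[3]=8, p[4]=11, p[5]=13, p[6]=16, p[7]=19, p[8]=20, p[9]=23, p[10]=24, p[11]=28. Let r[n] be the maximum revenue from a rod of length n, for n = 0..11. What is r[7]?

   n    0    1    2    3    4    5    6    7    8    9   10   11
r[n]    0    2    4    8   11   13   16   19   22   24   27   30

19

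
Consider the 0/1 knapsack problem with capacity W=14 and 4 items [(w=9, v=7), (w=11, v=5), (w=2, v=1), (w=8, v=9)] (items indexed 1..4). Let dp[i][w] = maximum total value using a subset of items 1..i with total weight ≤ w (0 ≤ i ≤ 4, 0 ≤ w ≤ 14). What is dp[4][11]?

i\w   0   1   2   3   4   5   6   7   8   9  10  11  12  13  14
  0   0   0   0   0   0   0   0   0   0   0   0   0   0   0   0
  1   0   0   0   0   0   0   0   0   0   7   7   7   7   7   7
  2   0   0   0   0   0   0   0   0   0   7   7   7   7   7   7
  3   0   0   1   1   1   1   1   1   1   7   7   8   8   8   8
  4   0   0   1   1   1   1   1   1   9   9  10  10  10  10  10

10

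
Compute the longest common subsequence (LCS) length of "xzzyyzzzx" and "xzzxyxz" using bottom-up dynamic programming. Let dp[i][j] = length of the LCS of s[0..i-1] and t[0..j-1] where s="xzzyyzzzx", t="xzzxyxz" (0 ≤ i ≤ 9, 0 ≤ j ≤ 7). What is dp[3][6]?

   ''  x  z  z  x  y  x  z
''  0  0  0  0  0  0  0  0
 x  0  1  1  1  1  1  1  1
 z  0  1  2  2  2  2  2  2
 z  0  1  2  3  3  3  3  3
 y  0  1  2  3  3  4  4  4
 y  0  1  2  3  3  4  4  4
 z  0  1  2  3  3  4  4  5
 z  0  1  2  3  3  4  4  5
 z  0  1  2  3  3  4  4  5
 x  0  1  2  3  4  4  5  5

3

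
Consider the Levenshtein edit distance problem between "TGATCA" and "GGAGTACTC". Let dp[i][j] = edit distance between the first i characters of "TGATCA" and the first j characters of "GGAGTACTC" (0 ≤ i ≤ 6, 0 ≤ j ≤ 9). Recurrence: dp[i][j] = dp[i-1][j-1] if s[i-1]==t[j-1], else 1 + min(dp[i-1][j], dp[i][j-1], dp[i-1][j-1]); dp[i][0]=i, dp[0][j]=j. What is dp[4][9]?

6

   ''  G  G  A  G  T  A  C  T  C
''  0  1  2  3  4  5  6  7  8  9
 T  1  1  2  3  4  4  5  6  7  8
 G  2  1  1  2  3  4  5  6  7  8
 A  3  2  2  1  2  3  4  5  6  7
 T  4  3  3  2  2  2  3  4  5  6
 C  5  4  4  3  3  3  3  3  4  5
 A  6  5  5  4  4  4  3  4  4  5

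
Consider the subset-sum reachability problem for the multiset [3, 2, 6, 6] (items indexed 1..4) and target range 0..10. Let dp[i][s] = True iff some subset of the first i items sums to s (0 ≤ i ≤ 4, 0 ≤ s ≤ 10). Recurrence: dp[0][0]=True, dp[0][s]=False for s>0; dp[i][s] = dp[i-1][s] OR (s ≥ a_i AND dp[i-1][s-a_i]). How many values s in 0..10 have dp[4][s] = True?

i\s   0   1   2   3   4   5   6   7   8   9  10
  0   T   F   F   F   F   F   F   F   F   F   F
  1   T   F   F   T   F   F   F   F   F   F   F
  2   T   F   T   T   F   T   F   F   F   F   F
  3   T   F   T   T   F   T   T   F   T   T   F
  4   T   F   T   T   F   T   T   F   T   T   F

7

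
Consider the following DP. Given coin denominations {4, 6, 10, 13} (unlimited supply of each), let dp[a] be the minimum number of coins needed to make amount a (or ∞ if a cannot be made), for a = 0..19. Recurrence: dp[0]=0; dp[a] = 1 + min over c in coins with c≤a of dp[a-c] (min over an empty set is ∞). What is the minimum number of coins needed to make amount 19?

2

 a  0  1  2  3  4  5  6  7  8  9 10 11 12 13 14 15 16 17 18 19
dp  0  -  -  -  1  -  1  -  2  -  1  -  2  1  2  -  2  2  3  2
(- denotes ∞ / unreachable)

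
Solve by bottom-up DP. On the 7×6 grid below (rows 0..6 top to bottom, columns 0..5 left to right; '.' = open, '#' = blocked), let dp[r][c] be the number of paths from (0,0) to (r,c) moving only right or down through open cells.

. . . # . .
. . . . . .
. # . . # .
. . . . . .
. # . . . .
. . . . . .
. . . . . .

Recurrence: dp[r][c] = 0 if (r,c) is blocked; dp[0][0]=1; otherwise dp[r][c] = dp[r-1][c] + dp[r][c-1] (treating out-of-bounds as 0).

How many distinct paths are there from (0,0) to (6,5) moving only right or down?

149

r\c   0   1   2   3   4   5
  0   1   1   1   0   0   0
  1   1   2   3   3   3   3
  2   1   0   3   6   0   3
  3   1   1   4  10  10  13
  4   1   0   4  14  24  37
  5   1   1   5  19  43  80
  6   1   2   7  26  69 149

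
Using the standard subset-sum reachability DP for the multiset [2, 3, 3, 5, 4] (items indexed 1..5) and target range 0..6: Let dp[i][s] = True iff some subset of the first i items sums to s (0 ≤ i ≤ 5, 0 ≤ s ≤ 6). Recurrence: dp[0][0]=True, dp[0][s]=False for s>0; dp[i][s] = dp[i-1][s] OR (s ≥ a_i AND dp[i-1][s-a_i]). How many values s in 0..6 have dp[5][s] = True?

i\s   0   1   2   3   4   5   6
  0   T   F   F   F   F   F   F
  1   T   F   T   F   F   F   F
  2   T   F   T   T   F   T   F
  3   T   F   T   T   F   T   T
  4   T   F   T   T   F   T   T
  5   T   F   T   T   T   T   T

6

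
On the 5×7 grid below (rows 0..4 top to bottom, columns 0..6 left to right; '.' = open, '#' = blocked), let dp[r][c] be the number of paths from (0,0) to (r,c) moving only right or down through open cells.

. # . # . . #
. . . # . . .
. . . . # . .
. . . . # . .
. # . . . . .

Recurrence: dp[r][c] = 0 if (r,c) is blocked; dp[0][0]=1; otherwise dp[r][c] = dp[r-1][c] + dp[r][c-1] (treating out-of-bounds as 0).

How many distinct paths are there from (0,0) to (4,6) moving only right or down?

r\c   0   1   2   3   4   5   6
  0   1   0   0   0   0   0   0
  1   1   1   1   0   0   0   0
  2   1   2   3   3   0   0   0
  3   1   3   6   9   0   0   0
  4   1   0   6  15  15  15  15

15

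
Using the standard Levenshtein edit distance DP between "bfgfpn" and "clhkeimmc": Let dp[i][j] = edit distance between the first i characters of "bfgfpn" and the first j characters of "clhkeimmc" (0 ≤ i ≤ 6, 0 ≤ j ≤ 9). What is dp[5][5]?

5

   ''  c  l  h  k  e  i  m  m  c
''  0  1  2  3  4  5  6  7  8  9
 b  1  1  2  3  4  5  6  7  8  9
 f  2  2  2  3  4  5  6  7  8  9
 g  3  3  3  3  4  5  6  7  8  9
 f  4  4  4  4  4  5  6  7  8  9
 p  5  5  5  5  5  5  6  7  8  9
 n  6  6  6  6  6  6  6  7  8  9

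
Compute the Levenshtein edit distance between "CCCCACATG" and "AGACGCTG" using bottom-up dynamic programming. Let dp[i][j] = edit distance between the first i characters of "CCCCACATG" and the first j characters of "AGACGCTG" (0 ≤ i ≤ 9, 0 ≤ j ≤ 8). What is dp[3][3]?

3

   ''  A  G  A  C  G  C  T  G
''  0  1  2  3  4  5  6  7  8
 C  1  1  2  3  3  4  5  6  7
 C  2  2  2  3  3  4  4  5  6
 C  3  3  3  3  3  4  4  5  6
 C  4  4  4  4  3  4  4  5  6
 A  5  4  5  4  4  4  5  5  6
 C  6  5  5  5  4  5  4  5  6
 A  7  6  6  5  5  5  5  5  6
 T  8  7  7  6  6  6  6  5  6
 G  9  8  7  7  7  6  7  6  5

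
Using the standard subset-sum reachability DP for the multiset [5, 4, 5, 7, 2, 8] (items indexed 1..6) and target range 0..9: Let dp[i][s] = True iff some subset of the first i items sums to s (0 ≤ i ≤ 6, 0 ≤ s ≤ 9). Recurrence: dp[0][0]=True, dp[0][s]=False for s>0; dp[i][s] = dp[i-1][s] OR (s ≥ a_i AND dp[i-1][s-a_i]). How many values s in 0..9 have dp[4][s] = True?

5

i\s   0   1   2   3   4   5   6   7   8   9
  0   T   F   F   F   F   F   F   F   F   F
  1   T   F   F   F   F   T   F   F   F   F
  2   T   F   F   F   T   T   F   F   F   T
  3   T   F   F   F   T   T   F   F   F   T
  4   T   F   F   F   T   T   F   T   F   T
  5   T   F   T   F   T   T   T   T   F   T
  6   T   F   T   F   T   T   T   T   T   T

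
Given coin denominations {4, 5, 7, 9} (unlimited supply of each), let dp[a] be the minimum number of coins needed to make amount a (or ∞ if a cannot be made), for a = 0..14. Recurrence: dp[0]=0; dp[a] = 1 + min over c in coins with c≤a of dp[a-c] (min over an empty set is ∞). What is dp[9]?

1

 a  0  1  2  3  4  5  6  7  8  9 10 11 12 13 14
dp  0  -  -  -  1  1  -  1  2  1  2  2  2  2  2
(- denotes ∞ / unreachable)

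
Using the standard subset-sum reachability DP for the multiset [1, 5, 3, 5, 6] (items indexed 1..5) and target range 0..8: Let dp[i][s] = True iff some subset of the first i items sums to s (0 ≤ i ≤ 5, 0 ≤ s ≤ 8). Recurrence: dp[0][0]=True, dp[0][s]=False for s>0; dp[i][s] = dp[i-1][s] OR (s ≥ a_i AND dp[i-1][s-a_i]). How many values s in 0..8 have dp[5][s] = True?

i\s   0   1   2   3   4   5   6   7   8
  0   T   F   F   F   F   F   F   F   F
  1   T   T   F   F   F   F   F   F   F
  2   T   T   F   F   F   T   T   F   F
  3   T   T   F   T   T   T   T   F   T
  4   T   T   F   T   T   T   T   F   T
  5   T   T   F   T   T   T   T   T   T

8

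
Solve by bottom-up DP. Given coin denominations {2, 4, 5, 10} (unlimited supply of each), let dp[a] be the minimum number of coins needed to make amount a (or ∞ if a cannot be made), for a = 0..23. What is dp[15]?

 a  0  1  2  3  4  5  6  7  8  9 10 11 12 13 14 15 16 17 18 19 20 21 22 23
dp  0  -  1  -  1  1  2  2  2  2  1  3  2  3  2  2  3  3  3  3  2  4  3  4
(- denotes ∞ / unreachable)

2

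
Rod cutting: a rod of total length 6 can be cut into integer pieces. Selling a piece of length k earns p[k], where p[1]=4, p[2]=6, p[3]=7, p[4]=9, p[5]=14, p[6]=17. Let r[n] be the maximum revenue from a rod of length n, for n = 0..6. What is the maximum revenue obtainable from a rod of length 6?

24

   n    0    1    2    3    4    5    6
r[n]    0    4    8   12   16   20   24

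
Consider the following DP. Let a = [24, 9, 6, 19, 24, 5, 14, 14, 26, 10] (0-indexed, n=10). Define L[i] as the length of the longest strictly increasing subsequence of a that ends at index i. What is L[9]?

2

   i    0    1    2    3    4    5    6    7    8    9
a[i]   24    9    6   19   24    5   14   14   26   10
L[i]    1    1    1    2    3    1    2    2    4    2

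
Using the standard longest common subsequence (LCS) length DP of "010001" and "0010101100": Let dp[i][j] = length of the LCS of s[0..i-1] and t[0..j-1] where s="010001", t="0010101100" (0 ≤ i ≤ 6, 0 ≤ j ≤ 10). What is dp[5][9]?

5

   ''  0  0  1  0  1  0  1  1  0  0
''  0  0  0  0  0  0  0  0  0  0  0
 0  0  1  1  1  1  1  1  1  1  1  1
 1  0  1  1  2  2  2  2  2  2  2  2
 0  0  1  2  2  3  3  3  3  3  3  3
 0  0  1  2  2  3  3  4  4  4  4  4
 0  0  1  2  2  3  3  4  4  4  5  5
 1  0  1  2  3  3  4  4  5  5  5  5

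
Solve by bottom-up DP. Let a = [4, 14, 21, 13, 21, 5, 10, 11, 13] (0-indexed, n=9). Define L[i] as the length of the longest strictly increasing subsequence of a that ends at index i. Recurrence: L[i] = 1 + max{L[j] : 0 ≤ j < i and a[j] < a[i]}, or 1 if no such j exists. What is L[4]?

   i    0    1    2    3    4    5    6    7    8
a[i]    4   14   21   13   21    5   10   11   13
L[i]    1    2    3    2    3    2    3    4    5

3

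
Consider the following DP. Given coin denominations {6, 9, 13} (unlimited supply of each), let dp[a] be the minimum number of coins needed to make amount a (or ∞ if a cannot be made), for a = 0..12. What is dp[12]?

 a  0  1  2  3  4  5  6  7  8  9 10 11 12
dp  0  -  -  -  -  -  1  -  -  1  -  -  2
(- denotes ∞ / unreachable)

2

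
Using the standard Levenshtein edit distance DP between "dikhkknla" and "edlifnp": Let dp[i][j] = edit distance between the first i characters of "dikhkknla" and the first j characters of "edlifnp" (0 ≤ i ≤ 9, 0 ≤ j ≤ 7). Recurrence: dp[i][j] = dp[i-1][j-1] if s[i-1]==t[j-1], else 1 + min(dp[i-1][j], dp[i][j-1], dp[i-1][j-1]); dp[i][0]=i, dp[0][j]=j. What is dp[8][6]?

7

   ''  e  d  l  i  f  n  p
''  0  1  2  3  4  5  6  7
 d  1  1  1  2  3  4  5  6
 i  2  2  2  2  2  3  4  5
 k  3  3  3  3  3  3  4  5
 h  4  4  4  4  4  4  4  5
 k  5  5  5  5  5  5  5  5
 k  6  6  6  6  6  6  6  6
 n  7  7  7  7  7  7  6  7
 l  8  8  8  7  8  8  7  7
 a  9  9  9  8  8  9  8  8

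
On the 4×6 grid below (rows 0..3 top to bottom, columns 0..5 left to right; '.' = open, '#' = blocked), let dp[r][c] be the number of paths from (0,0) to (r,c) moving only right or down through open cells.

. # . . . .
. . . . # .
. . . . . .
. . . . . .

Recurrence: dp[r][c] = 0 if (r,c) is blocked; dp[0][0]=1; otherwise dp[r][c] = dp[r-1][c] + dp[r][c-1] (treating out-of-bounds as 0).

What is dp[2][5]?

4

r\c   0   1   2   3   4   5
  0   1   0   0   0   0   0
  1   1   1   1   1   0   0
  2   1   2   3   4   4   4
  3   1   3   6  10  14  18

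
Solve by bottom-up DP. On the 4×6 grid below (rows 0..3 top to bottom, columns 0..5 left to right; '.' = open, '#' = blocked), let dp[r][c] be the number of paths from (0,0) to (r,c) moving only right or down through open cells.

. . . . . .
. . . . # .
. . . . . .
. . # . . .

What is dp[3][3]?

r\c   0   1   2   3   4   5
  0   1   1   1   1   1   1
  1   1   2   3   4   0   1
  2   1   3   6  10  10  11
  3   1   4   0  10  20  31

10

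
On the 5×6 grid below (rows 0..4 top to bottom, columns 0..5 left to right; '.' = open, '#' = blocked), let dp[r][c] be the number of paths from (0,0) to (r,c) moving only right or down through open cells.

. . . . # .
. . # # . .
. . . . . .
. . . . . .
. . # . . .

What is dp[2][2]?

3

r\c   0   1   2   3   4   5
  0   1   1   1   1   0   0
  1   1   2   0   0   0   0
  2   1   3   3   3   3   3
  3   1   4   7  10  13  16
  4   1   5   0  10  23  39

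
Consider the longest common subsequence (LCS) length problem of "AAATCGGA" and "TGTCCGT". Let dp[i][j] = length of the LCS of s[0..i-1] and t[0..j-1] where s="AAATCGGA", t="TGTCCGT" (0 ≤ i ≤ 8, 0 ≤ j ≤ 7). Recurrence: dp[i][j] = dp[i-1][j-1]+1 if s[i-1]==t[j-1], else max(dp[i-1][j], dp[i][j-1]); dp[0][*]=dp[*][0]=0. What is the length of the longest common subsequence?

   ''  T  G  T  C  C  G  T
''  0  0  0  0  0  0  0  0
 A  0  0  0  0  0  0  0  0
 A  0  0  0  0  0  0  0  0
 A  0  0  0  0  0  0  0  0
 T  0  1  1  1  1  1  1  1
 C  0  1  1  1  2  2  2  2
 G  0  1  2  2  2  2  3  3
 G  0  1  2  2  2  2  3  3
 A  0  1  2  2  2  2  3  3

3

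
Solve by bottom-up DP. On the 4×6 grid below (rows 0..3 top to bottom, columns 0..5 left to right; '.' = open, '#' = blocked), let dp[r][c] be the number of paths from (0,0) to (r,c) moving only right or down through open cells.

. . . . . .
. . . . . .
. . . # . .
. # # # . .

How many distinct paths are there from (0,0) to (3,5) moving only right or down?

r\c   0   1   2   3   4   5
  0   1   1   1   1   1   1
  1   1   2   3   4   5   6
  2   1   3   6   0   5  11
  3   1   0   0   0   5  16

16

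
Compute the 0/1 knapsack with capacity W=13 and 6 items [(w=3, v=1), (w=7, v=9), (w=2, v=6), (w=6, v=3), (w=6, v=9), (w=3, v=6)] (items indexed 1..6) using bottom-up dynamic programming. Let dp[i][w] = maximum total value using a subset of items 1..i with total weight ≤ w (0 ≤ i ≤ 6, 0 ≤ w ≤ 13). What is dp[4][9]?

i\w   0   1   2   3   4   5   6   7   8   9  10  11  12  13
  0   0   0   0   0   0   0   0   0   0   0   0   0   0   0
  1   0   0   0   1   1   1   1   1   1   1   1   1   1   1
  2   0   0   0   1   1   1   1   9   9   9  10  10  10  10
  3   0   0   6   6   6   7   7   9   9  15  15  15  16  16
  4   0   0   6   6   6   7   7   9   9  15  15  15  16  16
  5   0   0   6   6   6   7   9   9  15  15  15  16  16  18
  6   0   0   6   6   6  12  12  12  15  15  15  21  21  21

15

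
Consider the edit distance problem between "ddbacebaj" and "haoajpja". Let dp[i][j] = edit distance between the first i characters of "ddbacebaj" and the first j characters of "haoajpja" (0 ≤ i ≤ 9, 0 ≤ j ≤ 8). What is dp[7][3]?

   ''  h  a  o  a  j  p  j  a
''  0  1  2  3  4  5  6  7  8
 d  1  1  2  3  4  5  6  7  8
 d  2  2  2  3  4  5  6  7  8
 b  3  3  3  3  4  5  6  7  8
 a  4  4  3  4  3  4  5  6  7
 c  5  5  4  4  4  4  5  6  7
 e  6  6  5  5  5  5  5  6  7
 b  7  7  6  6  6  6  6  6  7
 a  8  8  7  7  6  7  7  7  6
 j  9  9  8  8  7  6  7  7  7

6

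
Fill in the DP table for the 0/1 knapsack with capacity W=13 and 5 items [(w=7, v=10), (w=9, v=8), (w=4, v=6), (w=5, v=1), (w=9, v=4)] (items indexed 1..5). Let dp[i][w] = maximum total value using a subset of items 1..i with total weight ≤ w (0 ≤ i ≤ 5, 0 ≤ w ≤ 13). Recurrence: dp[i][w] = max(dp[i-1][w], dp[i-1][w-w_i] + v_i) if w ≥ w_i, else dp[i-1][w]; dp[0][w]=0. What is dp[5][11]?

i\w   0   1   2   3   4   5   6   7   8   9  10  11  12  13
  0   0   0   0   0   0   0   0   0   0   0   0   0   0   0
  1   0   0   0   0   0   0   0  10  10  10  10  10  10  10
  2   0   0   0   0   0   0   0  10  10  10  10  10  10  10
  3   0   0   0   0   6   6   6  10  10  10  10  16  16  16
  4   0   0   0   0   6   6   6  10  10  10  10  16  16  16
  5   0   0   0   0   6   6   6  10  10  10  10  16  16  16

16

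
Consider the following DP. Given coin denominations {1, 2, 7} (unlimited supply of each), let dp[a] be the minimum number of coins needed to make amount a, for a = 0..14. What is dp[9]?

2

 a  0  1  2  3  4  5  6  7  8  9 10 11 12 13 14
dp  0  1  1  2  2  3  3  1  2  2  3  3  4  4  2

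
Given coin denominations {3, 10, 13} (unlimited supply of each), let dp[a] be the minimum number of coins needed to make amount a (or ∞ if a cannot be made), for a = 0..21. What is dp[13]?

 a  0  1  2  3  4  5  6  7  8  9 10 11 12 13 14 15 16 17 18 19 20 21
dp  0  -  -  1  -  -  2  -  -  3  1  -  4  1  -  5  2  -  6  3  2  7
(- denotes ∞ / unreachable)

1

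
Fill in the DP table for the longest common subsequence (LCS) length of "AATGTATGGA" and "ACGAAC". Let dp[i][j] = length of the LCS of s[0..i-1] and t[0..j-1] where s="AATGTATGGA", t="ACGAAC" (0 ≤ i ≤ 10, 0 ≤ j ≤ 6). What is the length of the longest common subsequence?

   ''  A  C  G  A  A  C
''  0  0  0  0  0  0  0
 A  0  1  1  1  1  1  1
 A  0  1  1  1  2  2  2
 T  0  1  1  1  2  2  2
 G  0  1  1  2  2  2  2
 T  0  1  1  2  2  2  2
 A  0  1  1  2  3  3  3
 T  0  1  1  2  3  3  3
 G  0  1  1  2  3  3  3
 G  0  1  1  2  3  3  3
 A  0  1  1  2  3  4  4

4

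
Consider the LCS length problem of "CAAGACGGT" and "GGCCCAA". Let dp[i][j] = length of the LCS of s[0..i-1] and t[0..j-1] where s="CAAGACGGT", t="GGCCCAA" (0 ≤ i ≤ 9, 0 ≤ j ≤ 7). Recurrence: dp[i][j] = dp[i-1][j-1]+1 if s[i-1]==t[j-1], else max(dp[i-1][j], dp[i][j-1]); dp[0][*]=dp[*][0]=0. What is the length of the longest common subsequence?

3

   ''  G  G  C  C  C  A  A
''  0  0  0  0  0  0  0  0
 C  0  0  0  1  1  1  1  1
 A  0  0  0  1  1  1  2  2
 A  0  0  0  1  1  1  2  3
 G  0  1  1  1  1  1  2  3
 A  0  1  1  1  1  1  2  3
 C  0  1  1  2  2  2  2  3
 G  0  1  2  2  2  2  2  3
 G  0  1  2  2  2  2  2  3
 T  0  1  2  2  2  2  2  3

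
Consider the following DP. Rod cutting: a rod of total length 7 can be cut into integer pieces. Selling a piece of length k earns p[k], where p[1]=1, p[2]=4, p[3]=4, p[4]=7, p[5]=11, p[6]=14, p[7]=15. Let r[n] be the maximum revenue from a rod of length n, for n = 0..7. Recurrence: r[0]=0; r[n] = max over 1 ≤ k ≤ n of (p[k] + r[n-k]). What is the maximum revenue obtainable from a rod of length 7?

   n    0    1    2    3    4    5    6    7
r[n]    0    1    4    5    8   11   14   15

15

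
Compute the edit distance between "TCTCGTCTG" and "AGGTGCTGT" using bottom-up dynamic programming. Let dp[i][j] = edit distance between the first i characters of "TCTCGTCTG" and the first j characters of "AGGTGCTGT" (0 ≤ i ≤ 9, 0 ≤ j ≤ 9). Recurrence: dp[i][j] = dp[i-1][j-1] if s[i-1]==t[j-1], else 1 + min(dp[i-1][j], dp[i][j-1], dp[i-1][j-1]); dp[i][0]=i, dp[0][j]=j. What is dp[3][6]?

   ''  A  G  G  T  G  C  T  G  T
''  0  1  2  3  4  5  6  7  8  9
 T  1  1  2  3  3  4  5  6  7  8
 C  2  2  2  3  4  4  4  5  6  7
 T  3  3  3  3  3  4  5  4  5  6
 C  4  4  4  4  4  4  4  5  5  6
 G  5  5  4  4  5  4  5  5  5  6
 T  6  6  5  5  4  5  5  5  6  5
 C  7  7  6  6  5  5  5  6  6  6
 T  8  8  7  7  6  6  6  5  6  6
 G  9  9  8  7  7  6  7  6  5  6

5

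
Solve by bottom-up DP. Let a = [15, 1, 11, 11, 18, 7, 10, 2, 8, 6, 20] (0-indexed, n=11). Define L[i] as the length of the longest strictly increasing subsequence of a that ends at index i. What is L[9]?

3

   i    0    1    2    3    4    5    6    7    8    9   10
a[i]   15    1   11   11   18    7   10    2    8    6   20
L[i]    1    1    2    2    3    2    3    2    3    3    4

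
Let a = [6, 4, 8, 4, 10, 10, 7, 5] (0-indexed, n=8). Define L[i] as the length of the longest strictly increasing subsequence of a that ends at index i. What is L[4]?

   i    0    1    2    3    4    5    6    7
a[i]    6    4    8    4   10   10    7    5
L[i]    1    1    2    1    3    3    2    2

3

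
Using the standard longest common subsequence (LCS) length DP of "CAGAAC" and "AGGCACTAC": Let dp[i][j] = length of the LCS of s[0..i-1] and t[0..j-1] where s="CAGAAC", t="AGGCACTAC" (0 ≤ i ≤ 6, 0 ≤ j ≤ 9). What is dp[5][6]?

3

   ''  A  G  G  C  A  C  T  A  C
''  0  0  0  0  0  0  0  0  0  0
 C  0  0  0  0  1  1  1  1  1  1
 A  0  1  1  1  1  2  2  2  2  2
 G  0  1  2  2  2  2  2  2  2  2
 A  0  1  2  2  2  3  3  3  3  3
 A  0  1  2  2  2  3  3  3  4  4
 C  0  1  2  2  3  3  4  4  4  5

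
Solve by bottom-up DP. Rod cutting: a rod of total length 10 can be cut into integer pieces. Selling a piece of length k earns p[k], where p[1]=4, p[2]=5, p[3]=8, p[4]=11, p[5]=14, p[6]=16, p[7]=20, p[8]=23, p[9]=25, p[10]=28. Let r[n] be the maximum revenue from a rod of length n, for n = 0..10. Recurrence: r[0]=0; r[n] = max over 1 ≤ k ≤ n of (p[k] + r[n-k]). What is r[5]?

20

   n    0    1    2    3    4    5    6    7    8    9   10
r[n]    0    4    8   12   16   20   24   28   32   36   40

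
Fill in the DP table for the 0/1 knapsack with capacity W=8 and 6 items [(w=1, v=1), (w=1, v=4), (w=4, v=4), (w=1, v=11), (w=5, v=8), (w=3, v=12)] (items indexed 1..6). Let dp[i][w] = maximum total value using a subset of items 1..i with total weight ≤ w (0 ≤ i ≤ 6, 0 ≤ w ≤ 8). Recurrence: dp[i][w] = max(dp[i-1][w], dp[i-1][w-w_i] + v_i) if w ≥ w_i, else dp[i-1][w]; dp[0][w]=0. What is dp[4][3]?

16

i\w   0   1   2   3   4   5   6   7   8
  0   0   0   0   0   0   0   0   0   0
  1   0   1   1   1   1   1   1   1   1
  2   0   4   5   5   5   5   5   5   5
  3   0   4   5   5   5   8   9   9   9
  4   0  11  15  16  16  16  19  20  20
  5   0  11  15  16  16  16  19  23  24
  6   0  11  15  16  23  27  28  28  28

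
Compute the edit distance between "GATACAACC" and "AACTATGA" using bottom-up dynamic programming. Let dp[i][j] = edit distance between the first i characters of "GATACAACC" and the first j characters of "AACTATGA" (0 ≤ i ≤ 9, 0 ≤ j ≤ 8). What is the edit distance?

   ''  A  A  C  T  A  T  G  A
''  0  1  2  3  4  5  6  7  8
 G  1  1  2  3  4  5  6  6  7
 A  2  1  1  2  3  4  5  6  6
 T  3  2  2  2  2  3  4  5  6
 A  4  3  2  3  3  2  3  4  5
 C  5  4  3  2  3  3  3  4  5
 A  6  5  4  3  3  3  4  4  4
 A  7  6  5  4  4  3  4  5  4
 C  8  7  6  5  5  4  4  5  5
 C  9  8  7  6  6  5  5  5  6

6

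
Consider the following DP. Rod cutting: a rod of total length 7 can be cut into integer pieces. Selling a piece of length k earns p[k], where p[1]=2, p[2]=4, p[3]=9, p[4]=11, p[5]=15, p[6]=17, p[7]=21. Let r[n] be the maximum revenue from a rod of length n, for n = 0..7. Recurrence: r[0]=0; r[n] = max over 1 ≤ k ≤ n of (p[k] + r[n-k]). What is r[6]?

   n    0    1    2    3    4    5    6    7
r[n]    0    2    4    9   11   15   18   21

18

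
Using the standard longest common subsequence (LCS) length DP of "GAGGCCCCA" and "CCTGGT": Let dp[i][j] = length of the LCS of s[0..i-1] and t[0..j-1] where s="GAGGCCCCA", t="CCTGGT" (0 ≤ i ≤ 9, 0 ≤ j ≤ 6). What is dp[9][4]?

   ''  C  C  T  G  G  T
''  0  0  0  0  0  0  0
 G  0  0  0  0  1  1  1
 A  0  0  0  0  1  1  1
 G  0  0  0  0  1  2  2
 G  0  0  0  0  1  2  2
 C  0  1  1  1  1  2  2
 C  0  1  2  2  2  2  2
 C  0  1  2  2  2  2  2
 C  0  1  2  2  2  2  2
 A  0  1  2  2  2  2  2

2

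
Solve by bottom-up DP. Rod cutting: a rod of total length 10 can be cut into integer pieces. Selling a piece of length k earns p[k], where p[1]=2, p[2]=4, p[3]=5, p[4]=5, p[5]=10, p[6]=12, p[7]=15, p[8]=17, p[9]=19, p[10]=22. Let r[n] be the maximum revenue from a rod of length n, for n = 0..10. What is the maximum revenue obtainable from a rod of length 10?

22

   n    0    1    2    3    4    5    6    7    8    9   10
r[n]    0    2    4    6    8   10   12   15   17   19   22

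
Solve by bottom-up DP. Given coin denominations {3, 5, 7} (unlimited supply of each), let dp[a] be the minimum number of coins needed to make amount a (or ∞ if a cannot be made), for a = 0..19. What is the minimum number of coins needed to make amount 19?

3

 a  0  1  2  3  4  5  6  7  8  9 10 11 12 13 14 15 16 17 18 19
dp  0  -  -  1  -  1  2  1  2  3  2  3  2  3  2  3  4  3  4  3
(- denotes ∞ / unreachable)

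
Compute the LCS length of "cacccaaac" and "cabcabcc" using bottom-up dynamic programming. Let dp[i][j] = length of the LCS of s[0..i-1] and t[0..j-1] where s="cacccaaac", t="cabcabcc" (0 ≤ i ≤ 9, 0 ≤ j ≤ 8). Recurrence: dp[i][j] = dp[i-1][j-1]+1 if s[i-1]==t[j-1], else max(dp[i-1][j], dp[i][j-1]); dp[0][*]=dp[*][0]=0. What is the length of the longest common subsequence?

5

   ''  c  a  b  c  a  b  c  c
''  0  0  0  0  0  0  0  0  0
 c  0  1  1  1  1  1  1  1  1
 a  0  1  2  2  2  2  2  2  2
 c  0  1  2  2  3  3  3  3  3
 c  0  1  2  2  3  3  3  4  4
 c  0  1  2  2  3  3  3  4  5
 a  0  1  2  2  3  4  4  4  5
 a  0  1  2  2  3  4  4  4  5
 a  0  1  2  2  3  4  4  4  5
 c  0  1  2  2  3  4  4  5  5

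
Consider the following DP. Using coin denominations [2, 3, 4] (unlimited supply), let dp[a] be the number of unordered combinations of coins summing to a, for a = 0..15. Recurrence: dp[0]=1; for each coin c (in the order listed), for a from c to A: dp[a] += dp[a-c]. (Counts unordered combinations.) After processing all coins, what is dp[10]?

5

after  coin     0     1     2     3     4     5     6     7     8     9    10    11    12    13    14    15
          2     1     0     1     0     1     0     1     0     1     0     1     0     1     0     1     0
          3     1     0     1     1     1     1     2     1     2     2     2     2     3     2     3     3
          4     1     0     1     1     2     1     3     2     4     3     5     4     7     5     8     7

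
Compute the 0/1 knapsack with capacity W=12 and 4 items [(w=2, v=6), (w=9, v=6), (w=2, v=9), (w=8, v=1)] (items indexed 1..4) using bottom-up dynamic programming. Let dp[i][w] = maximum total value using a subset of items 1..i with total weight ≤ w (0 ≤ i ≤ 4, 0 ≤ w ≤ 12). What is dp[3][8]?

15

i\w   0   1   2   3   4   5   6   7   8   9  10  11  12
  0   0   0   0   0   0   0   0   0   0   0   0   0   0
  1   0   0   6   6   6   6   6   6   6   6   6   6   6
  2   0   0   6   6   6   6   6   6   6   6   6  12  12
  3   0   0   9   9  15  15  15  15  15  15  15  15  15
  4   0   0   9   9  15  15  15  15  15  15  15  15  16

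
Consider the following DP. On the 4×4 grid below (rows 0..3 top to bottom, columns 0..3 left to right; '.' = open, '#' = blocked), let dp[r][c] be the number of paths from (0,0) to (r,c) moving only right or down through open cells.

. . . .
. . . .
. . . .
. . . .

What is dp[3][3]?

r\c   0   1   2   3
  0   1   1   1   1
  1   1   2   3   4
  2   1   3   6  10
  3   1   4  10  20

20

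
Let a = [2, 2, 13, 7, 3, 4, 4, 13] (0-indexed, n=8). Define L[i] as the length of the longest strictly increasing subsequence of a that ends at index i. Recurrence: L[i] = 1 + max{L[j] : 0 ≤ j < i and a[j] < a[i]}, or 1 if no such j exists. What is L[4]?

   i    0    1    2    3    4    5    6    7
a[i]    2    2   13    7    3    4    4   13
L[i]    1    1    2    2    2    3    3    4

2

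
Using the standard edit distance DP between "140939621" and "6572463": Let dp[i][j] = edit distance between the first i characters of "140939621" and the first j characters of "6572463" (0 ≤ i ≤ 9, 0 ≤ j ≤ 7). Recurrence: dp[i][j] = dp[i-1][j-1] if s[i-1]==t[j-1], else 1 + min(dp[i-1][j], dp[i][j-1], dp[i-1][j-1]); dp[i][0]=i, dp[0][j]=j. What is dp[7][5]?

   ''  6  5  7  2  4  6  3
''  0  1  2  3  4  5  6  7
 1  1  1  2  3  4  5  6  7
 4  2  2  2  3  4  4  5  6
 0  3  3  3  3  4  5  5  6
 9  4  4  4  4  4  5  6  6
 3  5  5  5  5  5  5  6  6
 9  6  6  6  6  6  6  6  7
 6  7  6  7  7  7  7  6  7
 2  8  7  7  8  7  8  7  7
 1  9  8  8  8  8  8  8  8

7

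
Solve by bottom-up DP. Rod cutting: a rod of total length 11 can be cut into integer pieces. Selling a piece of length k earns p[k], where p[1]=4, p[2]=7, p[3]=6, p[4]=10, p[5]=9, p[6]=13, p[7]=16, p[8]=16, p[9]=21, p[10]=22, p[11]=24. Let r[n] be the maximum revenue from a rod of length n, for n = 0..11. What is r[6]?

   n    0    1    2    3    4    5    6    7    8    9   10   11
r[n]    0    4    8   12   16   20   24   28   32   36   40   44

24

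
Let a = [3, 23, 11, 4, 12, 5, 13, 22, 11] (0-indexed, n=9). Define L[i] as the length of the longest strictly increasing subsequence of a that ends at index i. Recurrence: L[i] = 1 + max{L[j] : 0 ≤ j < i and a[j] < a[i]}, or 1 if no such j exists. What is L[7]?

   i    0    1    2    3    4    5    6    7    8
a[i]    3   23   11    4   12    5   13   22   11
L[i]    1    2    2    2    3    3    4    5    4

5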